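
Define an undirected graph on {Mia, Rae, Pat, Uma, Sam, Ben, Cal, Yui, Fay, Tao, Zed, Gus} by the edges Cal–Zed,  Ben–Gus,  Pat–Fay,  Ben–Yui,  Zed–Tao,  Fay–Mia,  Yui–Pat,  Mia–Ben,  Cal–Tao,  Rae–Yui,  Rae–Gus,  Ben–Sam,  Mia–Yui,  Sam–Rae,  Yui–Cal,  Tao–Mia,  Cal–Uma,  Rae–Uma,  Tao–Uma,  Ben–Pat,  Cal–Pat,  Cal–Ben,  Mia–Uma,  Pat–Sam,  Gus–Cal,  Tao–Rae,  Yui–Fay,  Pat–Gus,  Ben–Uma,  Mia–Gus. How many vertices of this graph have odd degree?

Degrees: Mia:6, Rae:5, Pat:6, Uma:5, Sam:3, Ben:7, Cal:7, Yui:6, Fay:3, Tao:5, Zed:2, Gus:5
Odd-degree vertices: Rae, Uma, Sam, Ben, Cal, Fay, Tao, Gus.

8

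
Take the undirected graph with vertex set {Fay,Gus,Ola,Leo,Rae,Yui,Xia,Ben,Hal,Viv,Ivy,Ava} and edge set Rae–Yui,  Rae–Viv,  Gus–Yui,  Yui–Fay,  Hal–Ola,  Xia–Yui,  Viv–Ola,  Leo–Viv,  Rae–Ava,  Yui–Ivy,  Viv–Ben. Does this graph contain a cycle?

|V| = 12, |E| = 11, number of components = 1.
A forest on 12 vertices with 1 component has exactly 11 edges, which matches — so no cycle.

No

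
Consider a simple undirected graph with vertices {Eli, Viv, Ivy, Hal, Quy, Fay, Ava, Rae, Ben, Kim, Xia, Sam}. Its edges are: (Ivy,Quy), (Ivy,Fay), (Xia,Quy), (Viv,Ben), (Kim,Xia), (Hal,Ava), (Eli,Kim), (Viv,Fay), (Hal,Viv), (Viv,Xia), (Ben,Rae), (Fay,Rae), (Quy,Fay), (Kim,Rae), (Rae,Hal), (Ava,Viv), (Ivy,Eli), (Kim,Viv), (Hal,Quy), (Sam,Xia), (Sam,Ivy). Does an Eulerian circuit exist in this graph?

Yes

Degrees: Eli:2, Viv:6, Ivy:4, Hal:4, Quy:4, Fay:4, Ava:2, Rae:4, Ben:2, Kim:4, Xia:4, Sam:2
Every vertex has even degree and the edges form a single connected piece, so an Eulerian circuit exists.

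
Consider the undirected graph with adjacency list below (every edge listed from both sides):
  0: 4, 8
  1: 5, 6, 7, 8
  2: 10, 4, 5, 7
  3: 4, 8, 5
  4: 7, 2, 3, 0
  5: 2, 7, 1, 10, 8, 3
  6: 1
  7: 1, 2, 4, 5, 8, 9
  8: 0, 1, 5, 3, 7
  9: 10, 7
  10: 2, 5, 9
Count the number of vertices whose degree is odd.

4

Degrees: 0:2, 1:4, 2:4, 3:3, 4:4, 5:6, 6:1, 7:6, 8:5, 9:2, 10:3
Odd-degree vertices: 3, 6, 8, 10.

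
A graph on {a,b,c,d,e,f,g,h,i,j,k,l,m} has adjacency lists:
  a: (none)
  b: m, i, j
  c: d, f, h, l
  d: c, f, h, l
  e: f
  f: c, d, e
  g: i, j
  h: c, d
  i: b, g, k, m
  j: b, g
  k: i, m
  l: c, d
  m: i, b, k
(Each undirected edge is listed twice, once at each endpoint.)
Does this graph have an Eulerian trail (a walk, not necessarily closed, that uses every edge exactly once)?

Degrees: a:0, b:3, c:4, d:4, e:1, f:3, g:2, h:2, i:4, j:2, k:2, l:2, m:3
Odd-degree vertices: b, e, f, m (4 total).
With 4 odd-degree vertices (more than two), no single trail can use every edge.

No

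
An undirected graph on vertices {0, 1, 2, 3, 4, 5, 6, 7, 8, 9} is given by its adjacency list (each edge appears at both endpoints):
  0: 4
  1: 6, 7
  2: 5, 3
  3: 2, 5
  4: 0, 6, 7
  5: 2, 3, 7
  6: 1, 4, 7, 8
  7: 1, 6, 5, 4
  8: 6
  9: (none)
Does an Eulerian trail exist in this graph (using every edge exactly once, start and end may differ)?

No

Degrees: 0:1, 1:2, 2:2, 3:2, 4:3, 5:3, 6:4, 7:4, 8:1, 9:0
Odd-degree vertices: 0, 4, 5, 8 (4 total).
An Eulerian trail requires 0 or 2 odd-degree vertices; here there are 4.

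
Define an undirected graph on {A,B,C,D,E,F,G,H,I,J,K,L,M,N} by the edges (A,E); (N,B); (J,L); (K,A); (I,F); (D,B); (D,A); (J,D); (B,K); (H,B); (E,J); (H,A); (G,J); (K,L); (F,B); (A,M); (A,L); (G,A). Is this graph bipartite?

No

The cycle A-L-K-A has length 3, which is odd, so the graph is not bipartite.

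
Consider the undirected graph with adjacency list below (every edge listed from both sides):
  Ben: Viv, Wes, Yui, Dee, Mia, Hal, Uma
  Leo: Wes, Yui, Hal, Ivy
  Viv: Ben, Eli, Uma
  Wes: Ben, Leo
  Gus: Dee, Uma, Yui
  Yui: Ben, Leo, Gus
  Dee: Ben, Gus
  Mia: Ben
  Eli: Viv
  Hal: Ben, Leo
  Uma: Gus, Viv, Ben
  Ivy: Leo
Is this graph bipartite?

No

The cycle Uma-Viv-Ben-Uma has length 3, which is odd, so the graph is not bipartite.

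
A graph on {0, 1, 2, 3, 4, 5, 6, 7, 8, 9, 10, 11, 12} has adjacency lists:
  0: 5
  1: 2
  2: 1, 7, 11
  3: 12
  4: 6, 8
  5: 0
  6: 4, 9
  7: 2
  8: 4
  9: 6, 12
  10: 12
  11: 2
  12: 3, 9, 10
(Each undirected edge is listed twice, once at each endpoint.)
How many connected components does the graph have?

Component: {0, 5}
Component: {1, 2, 7, 11}
Component: {3, 4, 6, 8, 9, 10, 12}

3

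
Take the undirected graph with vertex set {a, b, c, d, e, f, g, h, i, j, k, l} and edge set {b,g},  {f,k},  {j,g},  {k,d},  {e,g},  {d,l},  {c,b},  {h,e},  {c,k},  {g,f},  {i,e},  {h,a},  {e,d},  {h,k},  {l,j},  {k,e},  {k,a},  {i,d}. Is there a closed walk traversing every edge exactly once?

Degrees: a:2, b:2, c:2, d:4, e:5, f:2, g:4, h:3, i:2, j:2, k:6, l:2
e, h have odd degree; an Eulerian circuit needs every degree to be even, so none exists.

No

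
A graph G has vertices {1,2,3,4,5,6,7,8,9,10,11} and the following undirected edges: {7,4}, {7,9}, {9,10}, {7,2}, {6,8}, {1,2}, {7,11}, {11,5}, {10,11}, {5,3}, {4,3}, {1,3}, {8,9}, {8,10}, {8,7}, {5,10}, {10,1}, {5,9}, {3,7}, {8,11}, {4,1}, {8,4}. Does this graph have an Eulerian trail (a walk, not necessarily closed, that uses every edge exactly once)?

Degrees: 1:4, 2:2, 3:4, 4:4, 5:4, 6:1, 7:6, 8:6, 9:4, 10:5, 11:4
Odd-degree vertices: 6, 10 (2 total).
With 2 odd-degree vertices and all edges in one connected piece, an Eulerian trail exists (from 6 to 10).

Yes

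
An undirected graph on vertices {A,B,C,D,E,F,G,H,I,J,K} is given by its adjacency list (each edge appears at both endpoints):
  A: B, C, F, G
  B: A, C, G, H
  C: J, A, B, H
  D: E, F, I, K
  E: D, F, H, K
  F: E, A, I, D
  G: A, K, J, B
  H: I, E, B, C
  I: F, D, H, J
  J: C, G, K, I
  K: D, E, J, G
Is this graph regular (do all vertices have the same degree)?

Degrees: A:4, B:4, C:4, D:4, E:4, F:4, G:4, H:4, I:4, J:4, K:4
All degrees equal 4; the graph is regular.

Yes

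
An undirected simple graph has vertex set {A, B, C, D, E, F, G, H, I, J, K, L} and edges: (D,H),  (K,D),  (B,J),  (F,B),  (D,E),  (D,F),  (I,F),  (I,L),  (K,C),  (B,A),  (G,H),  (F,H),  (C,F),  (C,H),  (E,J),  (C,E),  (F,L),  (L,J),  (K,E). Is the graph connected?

A breadth-first search from A visits A, B, F, J, D, I, L, H, C, E, K, G — all 12 vertices — so the graph is connected.

Yes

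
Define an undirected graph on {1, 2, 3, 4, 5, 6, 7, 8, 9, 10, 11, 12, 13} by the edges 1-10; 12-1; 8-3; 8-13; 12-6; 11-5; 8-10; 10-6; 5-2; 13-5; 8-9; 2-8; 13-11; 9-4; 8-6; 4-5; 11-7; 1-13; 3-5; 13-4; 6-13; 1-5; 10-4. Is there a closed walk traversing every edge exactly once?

No

Degrees: 1:4, 2:2, 3:2, 4:4, 5:6, 6:4, 7:1, 8:6, 9:2, 10:4, 11:3, 12:2, 13:6
Vertices with odd degree: 7, 11. An Eulerian circuit requires all degrees even.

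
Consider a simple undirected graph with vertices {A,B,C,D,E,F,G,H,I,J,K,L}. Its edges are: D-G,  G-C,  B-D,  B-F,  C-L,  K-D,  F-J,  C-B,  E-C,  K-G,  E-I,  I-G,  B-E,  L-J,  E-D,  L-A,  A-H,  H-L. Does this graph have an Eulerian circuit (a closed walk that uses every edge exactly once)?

Degrees: A:2, B:4, C:4, D:4, E:4, F:2, G:4, H:2, I:2, J:2, K:2, L:4
All degrees are even and the non-isolated vertices are connected — an Eulerian circuit exists.

Yes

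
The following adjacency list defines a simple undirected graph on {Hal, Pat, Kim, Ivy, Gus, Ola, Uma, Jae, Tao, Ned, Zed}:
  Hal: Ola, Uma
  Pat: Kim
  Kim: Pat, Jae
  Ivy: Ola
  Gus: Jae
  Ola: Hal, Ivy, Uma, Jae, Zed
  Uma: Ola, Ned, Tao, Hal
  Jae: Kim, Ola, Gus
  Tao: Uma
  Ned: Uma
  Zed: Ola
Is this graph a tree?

|V| = 11, |E| = 11.
Connected but with 11 > 10 edges, so it has a cycle and is not a tree.

No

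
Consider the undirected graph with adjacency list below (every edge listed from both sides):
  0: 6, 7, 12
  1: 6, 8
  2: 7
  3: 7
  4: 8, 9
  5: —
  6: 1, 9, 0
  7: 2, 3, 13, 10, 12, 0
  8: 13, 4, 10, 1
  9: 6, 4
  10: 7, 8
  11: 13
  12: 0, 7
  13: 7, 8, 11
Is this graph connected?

No

Component: {5}
Component: {0, 1, 2, 3, 4, 6, 7, 8, 9, 10, 11, 12, 13}
No edge joins these 2 groups, so the graph is disconnected.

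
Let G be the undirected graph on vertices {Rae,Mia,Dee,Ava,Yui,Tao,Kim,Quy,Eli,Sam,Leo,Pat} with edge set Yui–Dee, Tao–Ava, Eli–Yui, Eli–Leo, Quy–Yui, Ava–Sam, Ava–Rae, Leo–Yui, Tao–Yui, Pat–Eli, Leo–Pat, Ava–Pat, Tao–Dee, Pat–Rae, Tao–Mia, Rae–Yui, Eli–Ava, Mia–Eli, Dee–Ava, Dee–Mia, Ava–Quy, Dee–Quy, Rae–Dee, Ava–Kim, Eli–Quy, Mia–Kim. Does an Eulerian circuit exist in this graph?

No

Degrees: Rae:4, Mia:4, Dee:6, Ava:8, Yui:6, Tao:4, Kim:2, Quy:4, Eli:6, Sam:1, Leo:3, Pat:4
Sam, Leo have odd degree; an Eulerian circuit needs every degree to be even, so none exists.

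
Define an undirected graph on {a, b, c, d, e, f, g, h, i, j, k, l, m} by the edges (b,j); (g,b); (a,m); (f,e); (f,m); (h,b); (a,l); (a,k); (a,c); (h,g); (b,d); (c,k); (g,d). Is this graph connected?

Component: {i}
Component: {b, d, g, h, j}
Component: {a, c, e, f, k, l, m}
There are 3 separate components, so the graph is not connected.

No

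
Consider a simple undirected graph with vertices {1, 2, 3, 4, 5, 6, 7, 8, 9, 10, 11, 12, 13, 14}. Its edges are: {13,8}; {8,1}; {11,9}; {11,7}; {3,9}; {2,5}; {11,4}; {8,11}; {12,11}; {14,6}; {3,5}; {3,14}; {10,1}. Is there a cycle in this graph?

No

The graph has 14 vertices, 13 edges, and 1 connected component.
Since 13 = 14 - 1, the graph is a forest and contains no cycle.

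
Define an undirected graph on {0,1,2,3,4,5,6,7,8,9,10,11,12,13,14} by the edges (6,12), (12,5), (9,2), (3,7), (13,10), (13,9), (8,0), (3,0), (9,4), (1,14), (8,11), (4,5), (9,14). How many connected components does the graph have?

Component: {0, 3, 7, 8, 11}
Component: {1, 2, 4, 5, 6, 9, 10, 12, 13, 14}

2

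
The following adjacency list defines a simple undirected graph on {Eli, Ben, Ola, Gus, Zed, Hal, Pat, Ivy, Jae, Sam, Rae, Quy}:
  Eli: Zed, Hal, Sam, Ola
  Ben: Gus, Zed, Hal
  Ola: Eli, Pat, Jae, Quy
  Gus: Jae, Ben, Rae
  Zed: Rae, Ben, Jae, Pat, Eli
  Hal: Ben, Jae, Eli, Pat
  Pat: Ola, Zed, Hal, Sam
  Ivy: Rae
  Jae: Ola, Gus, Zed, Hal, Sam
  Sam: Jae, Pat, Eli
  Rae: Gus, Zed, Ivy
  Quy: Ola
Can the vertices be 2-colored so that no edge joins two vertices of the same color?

A valid 2-coloring puts {Ola, Gus, Zed, Hal, Ivy, Sam} on one side and {Eli, Ben, Pat, Jae, Rae, Quy} on the other; every edge crosses between the two sides.

Yes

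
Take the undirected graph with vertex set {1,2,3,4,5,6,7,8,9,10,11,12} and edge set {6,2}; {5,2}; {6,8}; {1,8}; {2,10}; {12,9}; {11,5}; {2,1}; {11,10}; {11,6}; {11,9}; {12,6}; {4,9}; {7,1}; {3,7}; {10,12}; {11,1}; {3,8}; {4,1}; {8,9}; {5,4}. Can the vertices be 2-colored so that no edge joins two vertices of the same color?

Partition the vertices as {2, 4, 7, 8, 11, 12} vs {1, 3, 5, 6, 9, 10}. Each listed edge has one endpoint in each part, so the graph is bipartite.

Yes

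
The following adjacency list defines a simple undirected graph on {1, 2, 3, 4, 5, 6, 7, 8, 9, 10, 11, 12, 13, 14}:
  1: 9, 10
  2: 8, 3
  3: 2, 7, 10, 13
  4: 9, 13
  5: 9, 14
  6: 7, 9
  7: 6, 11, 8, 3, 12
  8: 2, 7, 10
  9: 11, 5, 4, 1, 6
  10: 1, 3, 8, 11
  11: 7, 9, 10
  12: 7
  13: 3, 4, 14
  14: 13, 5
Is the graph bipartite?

No

The cycle 5-9-6-7-3-13-14-5 has length 7, which is odd, so the graph is not bipartite.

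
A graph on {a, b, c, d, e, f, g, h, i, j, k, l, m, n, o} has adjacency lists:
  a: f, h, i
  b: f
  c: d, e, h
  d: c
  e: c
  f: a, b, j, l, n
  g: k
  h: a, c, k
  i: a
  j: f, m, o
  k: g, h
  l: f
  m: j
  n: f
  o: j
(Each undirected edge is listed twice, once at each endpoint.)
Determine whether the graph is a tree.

|V| = 15, |E| = 14.
It is connected with exactly 14 edges, hence acyclic — it is a tree.

Yes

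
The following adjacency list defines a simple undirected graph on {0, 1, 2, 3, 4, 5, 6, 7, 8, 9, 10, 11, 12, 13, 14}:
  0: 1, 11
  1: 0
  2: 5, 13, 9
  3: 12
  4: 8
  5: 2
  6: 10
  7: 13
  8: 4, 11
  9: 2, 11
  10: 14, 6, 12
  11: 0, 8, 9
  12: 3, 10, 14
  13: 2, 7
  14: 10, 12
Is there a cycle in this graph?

The graph has 15 vertices, 14 edges, and 2 connected components.
Since 14 > 15 - 2, a cycle must exist; for instance 12-10-14-12.

Yes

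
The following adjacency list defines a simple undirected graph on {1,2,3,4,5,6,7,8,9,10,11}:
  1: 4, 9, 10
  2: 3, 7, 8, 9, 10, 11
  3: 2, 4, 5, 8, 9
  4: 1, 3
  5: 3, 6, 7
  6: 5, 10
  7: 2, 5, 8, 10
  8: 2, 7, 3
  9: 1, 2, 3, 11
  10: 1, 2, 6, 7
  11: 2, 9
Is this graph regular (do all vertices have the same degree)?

No

Degrees: 1:3, 2:6, 3:5, 4:2, 5:3, 6:2, 7:4, 8:3, 9:4, 10:4, 11:2
Vertex 4 has degree 2 while 2 has degree 6, so the graph is not regular.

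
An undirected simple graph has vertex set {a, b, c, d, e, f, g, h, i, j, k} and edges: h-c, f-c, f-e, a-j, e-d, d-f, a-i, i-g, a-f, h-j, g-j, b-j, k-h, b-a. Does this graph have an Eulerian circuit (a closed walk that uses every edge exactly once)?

No

Degrees: a:4, b:2, c:2, d:2, e:2, f:4, g:2, h:3, i:2, j:4, k:1
Vertices with odd degree: h, k. An Eulerian circuit requires all degrees even.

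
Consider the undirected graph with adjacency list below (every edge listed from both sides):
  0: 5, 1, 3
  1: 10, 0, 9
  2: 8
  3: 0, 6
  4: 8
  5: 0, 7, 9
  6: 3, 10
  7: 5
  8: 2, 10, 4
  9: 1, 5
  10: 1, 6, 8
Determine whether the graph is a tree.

No

The graph has 11 vertices and 12 edges.
Connected but with 12 > 10 edges, so it has a cycle and is not a tree.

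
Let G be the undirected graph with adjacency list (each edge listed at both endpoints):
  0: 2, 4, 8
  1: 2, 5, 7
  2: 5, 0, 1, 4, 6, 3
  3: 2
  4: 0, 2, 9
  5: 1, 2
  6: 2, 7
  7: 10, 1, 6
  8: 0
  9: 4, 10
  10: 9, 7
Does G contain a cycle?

The graph has 11 vertices, 14 edges, and 1 connected component.
One cycle is 4-2-1-7-10-9-4.

Yes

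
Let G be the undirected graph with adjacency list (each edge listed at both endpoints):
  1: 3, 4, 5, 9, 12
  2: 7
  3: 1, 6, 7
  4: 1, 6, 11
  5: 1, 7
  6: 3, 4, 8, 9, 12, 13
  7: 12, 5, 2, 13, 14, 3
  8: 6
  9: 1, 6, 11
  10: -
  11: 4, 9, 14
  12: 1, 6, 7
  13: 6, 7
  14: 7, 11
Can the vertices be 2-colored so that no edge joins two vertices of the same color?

Color {2, 3, 4, 5, 8, 9, 10, 12, 13, 14} black and {1, 6, 7, 11} white. No edge joins two same-colored vertices, so the graph is bipartite.

Yes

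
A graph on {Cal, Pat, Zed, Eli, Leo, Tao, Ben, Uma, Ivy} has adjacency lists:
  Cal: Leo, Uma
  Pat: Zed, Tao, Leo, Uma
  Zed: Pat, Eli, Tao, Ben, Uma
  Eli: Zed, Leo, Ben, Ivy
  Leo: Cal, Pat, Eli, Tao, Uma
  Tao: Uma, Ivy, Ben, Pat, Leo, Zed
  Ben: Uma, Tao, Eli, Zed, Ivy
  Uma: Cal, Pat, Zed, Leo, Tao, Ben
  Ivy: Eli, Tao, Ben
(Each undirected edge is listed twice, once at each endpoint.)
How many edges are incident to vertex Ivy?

Neighbors of Ivy: Eli, Tao, Ben.

3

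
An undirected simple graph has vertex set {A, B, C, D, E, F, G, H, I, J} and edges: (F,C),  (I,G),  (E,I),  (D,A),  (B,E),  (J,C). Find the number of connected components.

4

Component: {H}
Component: {A, D}
Component: {C, F, J}
Component: {B, E, G, I}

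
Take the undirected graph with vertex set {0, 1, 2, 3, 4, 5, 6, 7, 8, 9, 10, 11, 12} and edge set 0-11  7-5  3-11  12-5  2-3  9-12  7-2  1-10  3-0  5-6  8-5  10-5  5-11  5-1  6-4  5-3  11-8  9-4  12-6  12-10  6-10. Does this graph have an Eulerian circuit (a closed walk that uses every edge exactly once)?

Yes

Degrees: 0:2, 1:2, 2:2, 3:4, 4:2, 5:8, 6:4, 7:2, 8:2, 9:2, 10:4, 11:4, 12:4
Every vertex has even degree and the edges form a single connected piece, so an Eulerian circuit exists.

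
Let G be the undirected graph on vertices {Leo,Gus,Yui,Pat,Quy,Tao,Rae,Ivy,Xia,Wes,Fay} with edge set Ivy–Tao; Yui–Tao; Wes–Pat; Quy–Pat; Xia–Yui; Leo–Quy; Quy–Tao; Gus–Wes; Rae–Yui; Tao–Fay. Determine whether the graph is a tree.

The graph has 11 vertices and 10 edges.
It is connected with exactly 10 edges, hence acyclic — it is a tree.

Yes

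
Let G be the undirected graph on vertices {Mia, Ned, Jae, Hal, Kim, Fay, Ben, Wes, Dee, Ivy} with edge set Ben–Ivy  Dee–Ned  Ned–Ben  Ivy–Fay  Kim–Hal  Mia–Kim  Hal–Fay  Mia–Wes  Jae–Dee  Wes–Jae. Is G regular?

Yes

Degrees: Mia:2, Ned:2, Jae:2, Hal:2, Kim:2, Fay:2, Ben:2, Wes:2, Dee:2, Ivy:2
Every vertex has degree 2, so the graph is 2-regular.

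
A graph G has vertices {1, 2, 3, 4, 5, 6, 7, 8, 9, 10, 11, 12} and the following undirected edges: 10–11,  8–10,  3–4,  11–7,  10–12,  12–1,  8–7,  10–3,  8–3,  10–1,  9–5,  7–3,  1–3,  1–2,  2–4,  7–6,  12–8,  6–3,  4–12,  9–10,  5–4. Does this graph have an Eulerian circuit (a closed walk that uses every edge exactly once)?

Degrees: 1:4, 2:2, 3:6, 4:4, 5:2, 6:2, 7:4, 8:4, 9:2, 10:6, 11:2, 12:4
Every vertex has even degree and the edges form a single connected piece, so an Eulerian circuit exists.

Yes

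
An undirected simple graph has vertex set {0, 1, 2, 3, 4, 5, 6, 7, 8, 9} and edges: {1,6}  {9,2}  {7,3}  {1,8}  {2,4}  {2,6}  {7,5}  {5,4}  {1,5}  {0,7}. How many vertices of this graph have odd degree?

Degrees: 0:1, 1:3, 2:3, 3:1, 4:2, 5:3, 6:2, 7:3, 8:1, 9:1
Odd-degree vertices: 0, 1, 2, 3, 5, 7, 8, 9.

8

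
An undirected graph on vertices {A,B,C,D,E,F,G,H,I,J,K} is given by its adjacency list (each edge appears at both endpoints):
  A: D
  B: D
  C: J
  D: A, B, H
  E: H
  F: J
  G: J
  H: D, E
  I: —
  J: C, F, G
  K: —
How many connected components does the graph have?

4

Component: {I}
Component: {K}
Component: {C, F, G, J}
Component: {A, B, D, E, H}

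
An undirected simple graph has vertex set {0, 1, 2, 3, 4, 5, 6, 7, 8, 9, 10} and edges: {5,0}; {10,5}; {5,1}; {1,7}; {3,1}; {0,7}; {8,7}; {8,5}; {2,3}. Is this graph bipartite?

Color {3, 4, 5, 6, 7, 9} black and {0, 1, 2, 8, 10} white. No edge joins two same-colored vertices, so the graph is bipartite.

Yes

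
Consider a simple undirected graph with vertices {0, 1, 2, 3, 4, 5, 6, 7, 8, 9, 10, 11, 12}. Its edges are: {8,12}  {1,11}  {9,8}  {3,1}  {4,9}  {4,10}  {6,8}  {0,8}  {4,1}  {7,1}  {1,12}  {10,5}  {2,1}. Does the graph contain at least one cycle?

The graph has 13 vertices, 13 edges, and 1 connected component.
Since 13 > 13 - 1, a cycle must exist; for instance 8-12-1-4-9-8.

Yes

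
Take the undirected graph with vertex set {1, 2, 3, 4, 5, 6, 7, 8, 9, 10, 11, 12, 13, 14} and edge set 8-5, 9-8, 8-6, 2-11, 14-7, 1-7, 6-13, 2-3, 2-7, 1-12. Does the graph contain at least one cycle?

The graph has 14 vertices, 10 edges, and 4 connected components.
A forest on 14 vertices with 4 components has exactly 10 edges, which matches — so no cycle.

No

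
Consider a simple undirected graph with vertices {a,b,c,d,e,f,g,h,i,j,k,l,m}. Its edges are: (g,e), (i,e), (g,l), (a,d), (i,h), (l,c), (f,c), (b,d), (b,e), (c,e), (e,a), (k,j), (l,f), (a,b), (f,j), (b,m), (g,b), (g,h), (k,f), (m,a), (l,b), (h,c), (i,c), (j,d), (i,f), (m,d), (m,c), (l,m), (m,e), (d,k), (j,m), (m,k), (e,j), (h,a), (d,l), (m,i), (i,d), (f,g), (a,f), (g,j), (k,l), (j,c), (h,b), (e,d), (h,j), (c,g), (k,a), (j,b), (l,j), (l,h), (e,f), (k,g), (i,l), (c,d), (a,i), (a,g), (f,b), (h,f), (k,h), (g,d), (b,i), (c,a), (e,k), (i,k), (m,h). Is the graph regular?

Yes

Degrees: a:10, b:10, c:10, d:10, e:10, f:10, g:10, h:10, i:10, j:10, k:10, l:10, m:10
All degrees equal 10; the graph is regular.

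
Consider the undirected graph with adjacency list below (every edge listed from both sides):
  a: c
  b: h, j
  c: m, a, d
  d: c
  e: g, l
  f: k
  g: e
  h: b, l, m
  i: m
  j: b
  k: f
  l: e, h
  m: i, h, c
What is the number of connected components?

2

Component: {f, k}
Component: {a, b, c, d, e, g, h, i, j, l, m}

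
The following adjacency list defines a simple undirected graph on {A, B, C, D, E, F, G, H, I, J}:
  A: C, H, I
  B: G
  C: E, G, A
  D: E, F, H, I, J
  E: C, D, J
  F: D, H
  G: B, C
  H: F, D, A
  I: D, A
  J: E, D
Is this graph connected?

Yes

A breadth-first search from A visits A, H, C, I, D, F, E, G, J, B — all 10 vertices — so the graph is connected.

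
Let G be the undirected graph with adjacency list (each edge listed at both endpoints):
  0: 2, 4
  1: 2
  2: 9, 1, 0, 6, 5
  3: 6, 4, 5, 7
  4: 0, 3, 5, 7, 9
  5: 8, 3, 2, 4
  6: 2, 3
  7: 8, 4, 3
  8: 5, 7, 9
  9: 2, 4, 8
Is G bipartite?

4-3-7-4 is an odd cycle (length 3), and a bipartite graph can contain only even cycles.

No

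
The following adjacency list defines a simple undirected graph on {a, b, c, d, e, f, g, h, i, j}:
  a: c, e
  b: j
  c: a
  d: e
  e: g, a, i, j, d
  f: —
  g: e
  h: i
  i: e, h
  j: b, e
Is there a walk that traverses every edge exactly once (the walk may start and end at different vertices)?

Degrees: a:2, b:1, c:1, d:1, e:5, f:0, g:1, h:1, i:2, j:2
Odd-degree vertices: b, c, d, e, g, h (6 total).
With 6 odd-degree vertices (more than two), no single trail can use every edge.

No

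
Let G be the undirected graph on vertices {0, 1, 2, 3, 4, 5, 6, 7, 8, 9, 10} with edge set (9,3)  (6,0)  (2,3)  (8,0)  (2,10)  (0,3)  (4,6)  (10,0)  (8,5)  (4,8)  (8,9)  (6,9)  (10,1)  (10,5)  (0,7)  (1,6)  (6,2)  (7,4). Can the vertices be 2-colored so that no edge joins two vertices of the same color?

Yes

A valid 2-coloring puts {3, 6, 7, 8, 10} on one side and {0, 1, 2, 4, 5, 9} on the other; every edge crosses between the two sides.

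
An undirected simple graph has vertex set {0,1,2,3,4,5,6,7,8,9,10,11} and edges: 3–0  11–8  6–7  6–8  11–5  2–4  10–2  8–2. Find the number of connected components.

4

Component: {1}
Component: {9}
Component: {0, 3}
Component: {2, 4, 5, 6, 7, 8, 10, 11}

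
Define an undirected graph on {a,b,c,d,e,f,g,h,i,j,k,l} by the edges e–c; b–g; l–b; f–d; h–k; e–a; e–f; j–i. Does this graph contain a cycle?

No

The graph has 12 vertices, 8 edges, and 4 connected components.
Since 8 = 12 - 4, the graph is a forest and contains no cycle.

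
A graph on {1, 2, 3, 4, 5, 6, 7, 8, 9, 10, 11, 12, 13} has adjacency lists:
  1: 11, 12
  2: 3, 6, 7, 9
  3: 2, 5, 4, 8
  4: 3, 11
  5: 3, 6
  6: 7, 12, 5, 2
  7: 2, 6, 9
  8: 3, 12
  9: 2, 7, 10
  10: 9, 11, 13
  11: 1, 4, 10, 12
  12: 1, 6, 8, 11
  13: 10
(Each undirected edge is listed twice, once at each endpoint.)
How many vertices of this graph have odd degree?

Degrees: 1:2, 2:4, 3:4, 4:2, 5:2, 6:4, 7:3, 8:2, 9:3, 10:3, 11:4, 12:4, 13:1
Odd-degree vertices: 7, 9, 10, 13.

4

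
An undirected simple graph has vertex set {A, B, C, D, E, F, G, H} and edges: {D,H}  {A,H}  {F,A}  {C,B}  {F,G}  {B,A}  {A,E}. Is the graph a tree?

The graph has 8 vertices and 7 edges.
It is connected with exactly 7 edges, hence acyclic — it is a tree.

Yes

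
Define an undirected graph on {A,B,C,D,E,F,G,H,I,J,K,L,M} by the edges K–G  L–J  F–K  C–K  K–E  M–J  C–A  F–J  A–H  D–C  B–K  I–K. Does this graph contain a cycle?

No

The graph has 13 vertices, 12 edges, and 1 connected component.
Since 12 = 13 - 1, the graph is a forest and contains no cycle.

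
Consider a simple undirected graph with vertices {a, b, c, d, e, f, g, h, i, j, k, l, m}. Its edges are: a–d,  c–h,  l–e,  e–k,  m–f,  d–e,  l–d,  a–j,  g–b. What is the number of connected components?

Component: {i}
Component: {b, g}
Component: {c, h}
Component: {f, m}
Component: {a, d, e, j, k, l}

5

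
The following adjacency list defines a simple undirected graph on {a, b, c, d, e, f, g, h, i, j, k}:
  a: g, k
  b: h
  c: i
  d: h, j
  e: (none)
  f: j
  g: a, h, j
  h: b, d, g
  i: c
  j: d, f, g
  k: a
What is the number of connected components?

Component: {e}
Component: {c, i}
Component: {a, b, d, f, g, h, j, k}

3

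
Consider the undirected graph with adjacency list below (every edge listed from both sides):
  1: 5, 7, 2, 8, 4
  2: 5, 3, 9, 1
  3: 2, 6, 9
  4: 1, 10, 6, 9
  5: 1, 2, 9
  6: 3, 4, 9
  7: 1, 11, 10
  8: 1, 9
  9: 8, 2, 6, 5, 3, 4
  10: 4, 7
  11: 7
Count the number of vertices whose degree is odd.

Degrees: 1:5, 2:4, 3:3, 4:4, 5:3, 6:3, 7:3, 8:2, 9:6, 10:2, 11:1
Odd-degree vertices: 1, 3, 5, 6, 7, 11.

6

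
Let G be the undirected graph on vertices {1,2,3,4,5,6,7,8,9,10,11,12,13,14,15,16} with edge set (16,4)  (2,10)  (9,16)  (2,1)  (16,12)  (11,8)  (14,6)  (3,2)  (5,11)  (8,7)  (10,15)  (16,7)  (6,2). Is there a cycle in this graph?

No

|V| = 16, |E| = 13, number of components = 3.
A forest on 16 vertices with 3 components has exactly 13 edges, which matches — so no cycle.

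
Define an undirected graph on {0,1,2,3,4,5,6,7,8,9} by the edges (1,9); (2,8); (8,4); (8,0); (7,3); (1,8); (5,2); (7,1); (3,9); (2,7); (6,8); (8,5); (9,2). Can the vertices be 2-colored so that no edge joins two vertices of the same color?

The cycle 2-5-8-2 has length 3, which is odd, so the graph is not bipartite.

No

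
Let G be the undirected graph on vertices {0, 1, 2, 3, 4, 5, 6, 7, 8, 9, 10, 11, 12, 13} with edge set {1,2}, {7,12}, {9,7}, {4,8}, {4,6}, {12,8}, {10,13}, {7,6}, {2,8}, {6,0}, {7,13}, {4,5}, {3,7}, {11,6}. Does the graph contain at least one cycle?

|V| = 14, |E| = 14, number of components = 1.
One cycle is 6-4-8-12-7-6.

Yes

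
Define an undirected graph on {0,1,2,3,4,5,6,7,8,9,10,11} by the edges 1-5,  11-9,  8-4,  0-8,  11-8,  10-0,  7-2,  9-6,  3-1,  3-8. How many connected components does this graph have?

Component: {2, 7}
Component: {0, 1, 3, 4, 5, 6, 8, 9, 10, 11}

2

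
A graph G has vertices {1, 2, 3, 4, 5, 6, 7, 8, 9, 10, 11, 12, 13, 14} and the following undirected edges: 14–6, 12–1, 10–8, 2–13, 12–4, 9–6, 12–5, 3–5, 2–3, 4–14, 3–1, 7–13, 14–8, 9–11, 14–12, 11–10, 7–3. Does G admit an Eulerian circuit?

Yes

Degrees: 1:2, 2:2, 3:4, 4:2, 5:2, 6:2, 7:2, 8:2, 9:2, 10:2, 11:2, 12:4, 13:2, 14:4
Every vertex has even degree and the edges form a single connected piece, so an Eulerian circuit exists.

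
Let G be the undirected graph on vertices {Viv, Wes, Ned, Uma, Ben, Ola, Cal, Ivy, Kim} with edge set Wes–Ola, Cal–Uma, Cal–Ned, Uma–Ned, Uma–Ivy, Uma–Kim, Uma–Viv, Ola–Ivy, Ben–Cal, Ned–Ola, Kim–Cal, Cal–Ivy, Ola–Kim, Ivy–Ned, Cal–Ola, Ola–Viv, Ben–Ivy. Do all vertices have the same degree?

No

Degrees: Viv:2, Wes:1, Ned:4, Uma:5, Ben:2, Ola:6, Cal:6, Ivy:5, Kim:3
Degrees are not all equal (e.g. deg(Wes)=1 but deg(Ola)=6); not regular.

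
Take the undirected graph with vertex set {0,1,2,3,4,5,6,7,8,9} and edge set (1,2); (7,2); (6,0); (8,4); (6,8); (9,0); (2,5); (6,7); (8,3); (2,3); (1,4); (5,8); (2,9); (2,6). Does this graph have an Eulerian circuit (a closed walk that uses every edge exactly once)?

Yes

Degrees: 0:2, 1:2, 2:6, 3:2, 4:2, 5:2, 6:4, 7:2, 8:4, 9:2
Every vertex has even degree and the edges form a single connected piece, so an Eulerian circuit exists.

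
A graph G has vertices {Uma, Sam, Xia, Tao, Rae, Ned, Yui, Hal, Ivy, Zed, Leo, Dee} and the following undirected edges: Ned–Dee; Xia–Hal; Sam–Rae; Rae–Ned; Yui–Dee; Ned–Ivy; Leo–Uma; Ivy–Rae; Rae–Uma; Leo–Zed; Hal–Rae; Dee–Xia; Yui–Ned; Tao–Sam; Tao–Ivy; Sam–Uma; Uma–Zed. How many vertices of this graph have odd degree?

Degrees: Uma:4, Sam:3, Xia:2, Tao:2, Rae:5, Ned:4, Yui:2, Hal:2, Ivy:3, Zed:2, Leo:2, Dee:3
Odd-degree vertices: Sam, Rae, Ivy, Dee.

4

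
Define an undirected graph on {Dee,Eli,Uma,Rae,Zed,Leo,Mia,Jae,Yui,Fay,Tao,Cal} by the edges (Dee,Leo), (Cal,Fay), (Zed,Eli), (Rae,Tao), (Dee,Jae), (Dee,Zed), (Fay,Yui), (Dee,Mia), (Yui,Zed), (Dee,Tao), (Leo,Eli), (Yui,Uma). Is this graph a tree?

|V| = 12, |E| = 12.
A tree on 12 vertices has exactly 11 edges; this graph has 12, so it contains a cycle and is not a tree.

No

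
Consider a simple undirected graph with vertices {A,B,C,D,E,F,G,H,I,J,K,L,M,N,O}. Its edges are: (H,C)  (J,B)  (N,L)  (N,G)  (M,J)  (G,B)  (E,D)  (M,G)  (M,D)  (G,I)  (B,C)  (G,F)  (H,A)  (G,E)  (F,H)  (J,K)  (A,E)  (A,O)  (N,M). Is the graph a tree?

No

|V| = 15, |E| = 19.
Connected but with 19 > 14 edges, so it has a cycle and is not a tree.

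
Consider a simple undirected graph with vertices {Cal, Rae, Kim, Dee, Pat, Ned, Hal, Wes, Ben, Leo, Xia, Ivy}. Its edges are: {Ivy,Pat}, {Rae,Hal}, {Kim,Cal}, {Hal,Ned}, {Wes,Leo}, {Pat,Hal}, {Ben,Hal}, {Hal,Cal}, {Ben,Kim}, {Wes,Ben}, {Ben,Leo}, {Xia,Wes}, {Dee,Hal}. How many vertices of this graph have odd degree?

Degrees: Cal:2, Rae:1, Kim:2, Dee:1, Pat:2, Ned:1, Hal:6, Wes:3, Ben:4, Leo:2, Xia:1, Ivy:1
Odd-degree vertices: Rae, Dee, Ned, Wes, Xia, Ivy.

6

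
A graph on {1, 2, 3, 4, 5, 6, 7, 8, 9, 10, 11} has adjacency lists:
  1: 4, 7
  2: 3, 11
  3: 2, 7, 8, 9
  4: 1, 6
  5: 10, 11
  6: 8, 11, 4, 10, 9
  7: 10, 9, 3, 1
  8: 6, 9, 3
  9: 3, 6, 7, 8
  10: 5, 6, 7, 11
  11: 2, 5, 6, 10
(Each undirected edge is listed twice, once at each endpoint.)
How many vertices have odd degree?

Degrees: 1:2, 2:2, 3:4, 4:2, 5:2, 6:5, 7:4, 8:3, 9:4, 10:4, 11:4
Odd-degree vertices: 6, 8.

2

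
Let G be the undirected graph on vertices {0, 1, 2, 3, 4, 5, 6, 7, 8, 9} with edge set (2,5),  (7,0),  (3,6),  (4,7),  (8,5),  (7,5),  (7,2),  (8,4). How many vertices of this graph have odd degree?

Degrees: 0:1, 1:0, 2:2, 3:1, 4:2, 5:3, 6:1, 7:4, 8:2, 9:0
Odd-degree vertices: 0, 3, 5, 6.

4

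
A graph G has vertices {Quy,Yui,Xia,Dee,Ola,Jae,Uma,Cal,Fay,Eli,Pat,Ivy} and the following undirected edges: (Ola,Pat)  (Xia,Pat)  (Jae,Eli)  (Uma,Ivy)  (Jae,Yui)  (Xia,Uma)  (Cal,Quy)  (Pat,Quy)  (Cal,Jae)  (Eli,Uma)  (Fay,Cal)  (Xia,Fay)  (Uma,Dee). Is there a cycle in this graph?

The graph has 12 vertices, 13 edges, and 1 connected component.
Since 13 > 12 - 1, a cycle must exist; for instance Xia-Uma-Eli-Jae-Cal-Fay-Xia.

Yes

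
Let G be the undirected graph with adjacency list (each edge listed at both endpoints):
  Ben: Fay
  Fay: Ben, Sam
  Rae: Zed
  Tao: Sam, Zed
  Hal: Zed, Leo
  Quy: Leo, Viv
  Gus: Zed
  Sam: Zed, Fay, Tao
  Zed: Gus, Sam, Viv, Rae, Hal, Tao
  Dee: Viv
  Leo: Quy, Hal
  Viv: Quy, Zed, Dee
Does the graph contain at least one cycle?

Yes

|V| = 12, |E| = 13, number of components = 1.
One cycle is Zed-Hal-Leo-Quy-Viv-Zed.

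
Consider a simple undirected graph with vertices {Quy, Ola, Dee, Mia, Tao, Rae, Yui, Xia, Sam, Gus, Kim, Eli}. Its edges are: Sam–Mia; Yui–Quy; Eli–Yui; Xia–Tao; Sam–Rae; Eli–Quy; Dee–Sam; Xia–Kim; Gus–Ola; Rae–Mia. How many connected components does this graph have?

Component: {Ola, Gus}
Component: {Quy, Yui, Eli}
Component: {Tao, Xia, Kim}
Component: {Dee, Mia, Rae, Sam}

4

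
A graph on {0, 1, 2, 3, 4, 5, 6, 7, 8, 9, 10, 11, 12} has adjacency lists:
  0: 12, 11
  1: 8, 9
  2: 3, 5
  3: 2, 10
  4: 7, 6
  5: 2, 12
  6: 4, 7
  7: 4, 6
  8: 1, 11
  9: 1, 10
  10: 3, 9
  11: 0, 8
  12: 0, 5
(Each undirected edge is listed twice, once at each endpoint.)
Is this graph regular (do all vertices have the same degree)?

Yes

Degrees: 0:2, 1:2, 2:2, 3:2, 4:2, 5:2, 6:2, 7:2, 8:2, 9:2, 10:2, 11:2, 12:2
All degrees equal 2; the graph is regular.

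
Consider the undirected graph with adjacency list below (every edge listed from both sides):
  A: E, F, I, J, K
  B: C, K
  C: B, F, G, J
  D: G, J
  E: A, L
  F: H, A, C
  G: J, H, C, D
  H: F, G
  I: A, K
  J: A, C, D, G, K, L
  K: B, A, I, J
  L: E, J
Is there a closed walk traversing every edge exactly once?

Degrees: A:5, B:2, C:4, D:2, E:2, F:3, G:4, H:2, I:2, J:6, K:4, L:2
Vertices with odd degree: A, F. An Eulerian circuit requires all degrees even.

No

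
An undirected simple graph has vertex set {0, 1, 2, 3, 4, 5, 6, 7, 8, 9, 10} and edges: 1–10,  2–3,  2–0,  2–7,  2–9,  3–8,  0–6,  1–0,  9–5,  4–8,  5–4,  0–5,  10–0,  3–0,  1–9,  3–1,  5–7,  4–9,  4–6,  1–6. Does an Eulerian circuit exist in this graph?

No

Degrees: 0:6, 1:5, 2:4, 3:4, 4:4, 5:4, 6:3, 7:2, 8:2, 9:4, 10:2
Vertices with odd degree: 1, 6. An Eulerian circuit requires all degrees even.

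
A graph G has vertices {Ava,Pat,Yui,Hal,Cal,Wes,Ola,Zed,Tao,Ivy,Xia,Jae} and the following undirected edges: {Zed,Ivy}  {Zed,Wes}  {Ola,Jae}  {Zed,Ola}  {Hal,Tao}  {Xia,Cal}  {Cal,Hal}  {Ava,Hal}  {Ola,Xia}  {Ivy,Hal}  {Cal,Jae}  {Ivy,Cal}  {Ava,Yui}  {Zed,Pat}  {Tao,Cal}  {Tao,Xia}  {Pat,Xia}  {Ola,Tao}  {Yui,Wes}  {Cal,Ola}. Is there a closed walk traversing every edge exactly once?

No

Degrees: Ava:2, Pat:2, Yui:2, Hal:4, Cal:6, Wes:2, Ola:5, Zed:4, Tao:4, Ivy:3, Xia:4, Jae:2
Vertices with odd degree: Ola, Ivy. An Eulerian circuit requires all degrees even.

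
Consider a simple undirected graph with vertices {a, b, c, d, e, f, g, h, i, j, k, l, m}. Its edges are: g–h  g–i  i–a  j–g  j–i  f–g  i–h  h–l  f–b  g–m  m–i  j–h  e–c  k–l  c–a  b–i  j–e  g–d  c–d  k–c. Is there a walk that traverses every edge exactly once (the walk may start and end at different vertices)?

Degrees: a:2, b:2, c:4, d:2, e:2, f:2, g:6, h:4, i:6, j:4, k:2, l:2, m:2
Odd-degree vertices: none (0 total).
The non-isolated vertices are connected and exactly 0 have odd degree, so an Eulerian trail exists.

Yes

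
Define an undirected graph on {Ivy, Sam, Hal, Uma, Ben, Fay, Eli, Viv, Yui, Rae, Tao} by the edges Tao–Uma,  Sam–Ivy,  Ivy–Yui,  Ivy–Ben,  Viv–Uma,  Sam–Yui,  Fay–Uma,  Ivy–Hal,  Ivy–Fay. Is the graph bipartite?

The cycle Sam-Yui-Ivy-Sam has length 3, which is odd, so the graph is not bipartite.

No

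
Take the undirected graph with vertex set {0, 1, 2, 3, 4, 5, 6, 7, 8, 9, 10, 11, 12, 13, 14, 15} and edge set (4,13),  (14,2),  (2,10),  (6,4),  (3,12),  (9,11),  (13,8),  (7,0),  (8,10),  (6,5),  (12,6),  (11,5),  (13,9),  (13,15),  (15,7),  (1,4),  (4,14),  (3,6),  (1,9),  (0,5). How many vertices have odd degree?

2

Degrees: 0:2, 1:2, 2:2, 3:2, 4:4, 5:3, 6:4, 7:2, 8:2, 9:3, 10:2, 11:2, 12:2, 13:4, 14:2, 15:2
Odd-degree vertices: 5, 9.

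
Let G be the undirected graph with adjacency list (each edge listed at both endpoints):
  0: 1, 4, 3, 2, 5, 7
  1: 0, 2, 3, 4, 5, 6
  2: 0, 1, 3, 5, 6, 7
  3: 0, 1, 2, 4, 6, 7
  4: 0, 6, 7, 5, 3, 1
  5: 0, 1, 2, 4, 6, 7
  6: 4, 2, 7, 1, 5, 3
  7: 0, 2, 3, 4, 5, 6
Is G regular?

Degrees: 0:6, 1:6, 2:6, 3:6, 4:6, 5:6, 6:6, 7:6
All degrees equal 6; the graph is regular.

Yes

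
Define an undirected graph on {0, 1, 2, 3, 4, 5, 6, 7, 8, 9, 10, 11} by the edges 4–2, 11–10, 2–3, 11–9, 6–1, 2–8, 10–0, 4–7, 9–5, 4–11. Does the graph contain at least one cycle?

The graph has 12 vertices, 10 edges, and 2 connected components.
Since 10 = 12 - 2, the graph is a forest and contains no cycle.

No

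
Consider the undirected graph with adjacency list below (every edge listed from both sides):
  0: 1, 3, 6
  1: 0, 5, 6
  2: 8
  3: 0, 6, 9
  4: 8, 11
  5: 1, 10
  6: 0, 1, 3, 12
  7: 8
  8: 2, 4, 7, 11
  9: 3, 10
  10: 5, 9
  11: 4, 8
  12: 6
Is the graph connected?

Component: {2, 4, 7, 8, 11}
Component: {0, 1, 3, 5, 6, 9, 10, 12}
There are 2 separate components, so the graph is not connected.

No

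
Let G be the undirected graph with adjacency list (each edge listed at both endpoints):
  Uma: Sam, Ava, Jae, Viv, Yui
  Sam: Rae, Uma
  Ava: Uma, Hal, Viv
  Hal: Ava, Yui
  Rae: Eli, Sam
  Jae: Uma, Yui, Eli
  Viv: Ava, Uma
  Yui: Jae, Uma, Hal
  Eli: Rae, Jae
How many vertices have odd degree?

Degrees: Uma:5, Sam:2, Ava:3, Hal:2, Rae:2, Jae:3, Viv:2, Yui:3, Eli:2
Odd-degree vertices: Uma, Ava, Jae, Yui.

4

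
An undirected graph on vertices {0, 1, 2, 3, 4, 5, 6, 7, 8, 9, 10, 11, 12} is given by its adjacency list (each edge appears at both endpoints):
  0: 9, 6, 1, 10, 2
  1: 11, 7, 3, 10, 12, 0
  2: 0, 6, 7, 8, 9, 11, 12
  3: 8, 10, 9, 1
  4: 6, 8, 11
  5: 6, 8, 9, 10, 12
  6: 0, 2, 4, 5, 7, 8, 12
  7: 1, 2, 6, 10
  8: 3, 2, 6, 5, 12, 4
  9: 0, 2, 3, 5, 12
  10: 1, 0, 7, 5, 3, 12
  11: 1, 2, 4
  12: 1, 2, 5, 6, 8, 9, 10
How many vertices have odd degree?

8

Degrees: 0:5, 1:6, 2:7, 3:4, 4:3, 5:5, 6:7, 7:4, 8:6, 9:5, 10:6, 11:3, 12:7
Odd-degree vertices: 0, 2, 4, 5, 6, 9, 11, 12.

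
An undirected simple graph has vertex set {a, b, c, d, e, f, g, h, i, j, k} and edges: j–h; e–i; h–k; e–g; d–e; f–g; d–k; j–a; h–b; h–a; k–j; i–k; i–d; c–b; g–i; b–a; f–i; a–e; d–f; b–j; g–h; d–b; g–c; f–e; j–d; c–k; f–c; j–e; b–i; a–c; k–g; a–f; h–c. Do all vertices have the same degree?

Degrees: a:6, b:6, c:6, d:6, e:6, f:6, g:6, h:6, i:6, j:6, k:6
All degrees equal 6; the graph is regular.

Yes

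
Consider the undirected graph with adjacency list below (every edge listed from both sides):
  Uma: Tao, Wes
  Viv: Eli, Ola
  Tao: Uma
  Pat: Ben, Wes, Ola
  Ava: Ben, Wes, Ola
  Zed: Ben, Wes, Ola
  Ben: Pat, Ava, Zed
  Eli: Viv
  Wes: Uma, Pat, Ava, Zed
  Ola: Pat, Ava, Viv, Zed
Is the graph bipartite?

Yes

A valid 2-coloring puts {Tao, Ben, Eli, Wes, Ola} on one side and {Uma, Viv, Pat, Ava, Zed} on the other; every edge crosses between the two sides.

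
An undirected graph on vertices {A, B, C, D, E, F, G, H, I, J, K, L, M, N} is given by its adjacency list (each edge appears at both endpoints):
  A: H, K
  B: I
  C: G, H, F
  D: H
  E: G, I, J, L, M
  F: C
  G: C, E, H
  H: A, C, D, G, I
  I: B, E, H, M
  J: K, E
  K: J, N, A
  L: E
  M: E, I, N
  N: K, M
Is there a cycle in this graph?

The graph has 14 vertices, 18 edges, and 1 connected component.
One cycle is H-C-G-H.

Yes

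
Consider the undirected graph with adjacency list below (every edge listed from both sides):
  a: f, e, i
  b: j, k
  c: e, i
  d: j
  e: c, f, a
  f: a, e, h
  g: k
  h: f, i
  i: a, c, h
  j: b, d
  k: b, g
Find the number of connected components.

2

Component: {b, d, g, j, k}
Component: {a, c, e, f, h, i}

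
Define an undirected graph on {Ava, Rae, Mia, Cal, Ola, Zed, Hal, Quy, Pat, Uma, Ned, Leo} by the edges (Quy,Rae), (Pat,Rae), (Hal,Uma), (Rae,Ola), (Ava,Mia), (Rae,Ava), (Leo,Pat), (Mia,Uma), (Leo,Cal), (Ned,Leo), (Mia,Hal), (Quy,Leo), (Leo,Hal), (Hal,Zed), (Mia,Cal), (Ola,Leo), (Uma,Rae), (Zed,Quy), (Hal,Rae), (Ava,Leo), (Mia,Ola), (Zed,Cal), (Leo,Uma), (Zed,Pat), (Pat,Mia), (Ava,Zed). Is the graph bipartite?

No

The cycle Uma-Hal-Leo-Uma has length 3, which is odd, so the graph is not bipartite.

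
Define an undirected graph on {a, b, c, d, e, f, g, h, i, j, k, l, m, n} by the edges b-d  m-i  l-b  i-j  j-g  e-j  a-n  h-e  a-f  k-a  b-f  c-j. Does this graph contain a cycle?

No

The graph has 14 vertices, 12 edges, and 2 connected components.
A forest on 14 vertices with 2 components has exactly 12 edges, which matches — so no cycle.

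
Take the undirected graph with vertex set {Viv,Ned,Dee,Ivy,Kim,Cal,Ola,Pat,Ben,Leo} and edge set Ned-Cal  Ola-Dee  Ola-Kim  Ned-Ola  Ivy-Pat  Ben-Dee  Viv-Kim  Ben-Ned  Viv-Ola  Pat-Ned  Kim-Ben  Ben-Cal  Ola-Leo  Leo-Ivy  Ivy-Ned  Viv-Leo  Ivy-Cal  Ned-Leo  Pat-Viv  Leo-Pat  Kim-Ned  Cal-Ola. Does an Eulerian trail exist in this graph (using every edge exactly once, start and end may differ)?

Degrees: Viv:4, Ned:7, Dee:2, Ivy:4, Kim:4, Cal:4, Ola:6, Pat:4, Ben:4, Leo:5
Odd-degree vertices: Ned, Leo (2 total).
The non-isolated vertices are connected and exactly 2 have odd degree, so an Eulerian trail exists (from Ned to Leo).

Yes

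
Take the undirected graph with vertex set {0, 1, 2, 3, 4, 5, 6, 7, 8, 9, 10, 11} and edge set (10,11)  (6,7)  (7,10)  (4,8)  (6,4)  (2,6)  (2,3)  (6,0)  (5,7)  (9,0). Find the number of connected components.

Component: {1}
Component: {0, 2, 3, 4, 5, 6, 7, 8, 9, 10, 11}

2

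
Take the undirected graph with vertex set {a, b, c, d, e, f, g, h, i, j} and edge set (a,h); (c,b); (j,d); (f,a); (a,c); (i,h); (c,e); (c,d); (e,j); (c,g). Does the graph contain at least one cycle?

Yes

|V| = 10, |E| = 10, number of components = 1.
Since 10 > 10 - 1, a cycle must exist; for instance c-e-j-d-c.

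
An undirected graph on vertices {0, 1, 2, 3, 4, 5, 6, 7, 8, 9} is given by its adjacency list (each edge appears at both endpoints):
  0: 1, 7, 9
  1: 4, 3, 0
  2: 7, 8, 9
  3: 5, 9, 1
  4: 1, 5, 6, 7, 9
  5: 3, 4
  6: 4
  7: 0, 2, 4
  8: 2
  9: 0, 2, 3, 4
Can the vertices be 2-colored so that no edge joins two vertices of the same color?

A valid 2-coloring puts {1, 5, 6, 7, 8, 9} on one side and {0, 2, 3, 4} on the other; every edge crosses between the two sides.

Yes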